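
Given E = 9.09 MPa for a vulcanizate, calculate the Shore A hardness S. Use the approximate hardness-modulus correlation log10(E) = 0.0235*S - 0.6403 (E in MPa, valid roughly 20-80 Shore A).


log10(E) = 0.0235*S - 0.6403  =>  S = (log10(E) + 0.6403) / 0.0235
log10(9.09) = 0.958564
S = (0.958564 + 0.6403) / 0.0235 = 1.598864 / 0.0235
S = 68.0

Shore A = 68.0


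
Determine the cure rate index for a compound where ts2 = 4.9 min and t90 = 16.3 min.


CRI = 100 / (t90 - ts2)
= 100 / (16.3 - 4.9)
= 100 / 11.4
= 8.77 min^-1

8.77 min^-1


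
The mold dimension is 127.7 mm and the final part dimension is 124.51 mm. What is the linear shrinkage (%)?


Shrinkage = (mold - part) / mold * 100
= (127.7 - 124.51) / 127.7 * 100
= 3.19 / 127.7 * 100
= 2.5%

2.5%


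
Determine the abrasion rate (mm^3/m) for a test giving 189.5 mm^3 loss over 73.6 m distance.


Rate = volume_loss / distance
= 189.5 / 73.6
= 2.575 mm^3/m

2.575 mm^3/m


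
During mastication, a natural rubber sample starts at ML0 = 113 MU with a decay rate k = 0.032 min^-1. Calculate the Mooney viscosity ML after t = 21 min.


ML = ML0 * exp(-k * t)
ML = 113 * exp(-0.032 * 21)
ML = 113 * 0.5107
ML = 57.71 MU

57.71 MU


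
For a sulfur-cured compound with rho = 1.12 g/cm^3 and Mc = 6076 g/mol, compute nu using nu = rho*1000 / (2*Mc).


nu = rho * 1000 / (2 * Mc)
nu = 1.12 * 1000 / (2 * 6076)
nu = 1120.0 / 12152
nu = 0.0922 mol/L

0.0922 mol/L


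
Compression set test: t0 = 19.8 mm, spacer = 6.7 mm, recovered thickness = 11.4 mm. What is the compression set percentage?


CS = (t0 - recovered) / (t0 - ts) * 100
= (19.8 - 11.4) / (19.8 - 6.7) * 100
= 8.4 / 13.1 * 100
= 64.1%

64.1%


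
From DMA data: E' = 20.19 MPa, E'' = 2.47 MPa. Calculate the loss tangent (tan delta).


tan delta = E'' / E'
= 2.47 / 20.19
= 0.1223

tan delta = 0.1223


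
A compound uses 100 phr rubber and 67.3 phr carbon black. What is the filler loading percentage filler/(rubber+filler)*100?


Filler % = filler / (rubber + filler) * 100
= 67.3 / (100 + 67.3) * 100
= 67.3 / 167.3 * 100
= 40.23%

40.23%


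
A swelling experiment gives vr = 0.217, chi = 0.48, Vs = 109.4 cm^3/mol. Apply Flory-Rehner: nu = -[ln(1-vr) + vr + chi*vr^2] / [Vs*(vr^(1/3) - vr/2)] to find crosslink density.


ln(1 - vr) = ln(1 - 0.217) = -0.2446
Numerator = -((-0.2446) + 0.217 + 0.48 * 0.217^2) = 0.0050
Denominator = 109.4 * (0.217^(1/3) - 0.217/2) = 53.8712
nu = 0.0050 / 53.8712 = 9.3183e-05 mol/cm^3

9.3183e-05 mol/cm^3


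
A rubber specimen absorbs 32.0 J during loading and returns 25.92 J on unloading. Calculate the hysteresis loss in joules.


Hysteresis loss = loading - unloading
= 32.0 - 25.92
= 6.08 J

6.08 J


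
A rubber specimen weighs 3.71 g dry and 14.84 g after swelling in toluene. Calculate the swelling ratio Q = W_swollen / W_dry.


Q = W_swollen / W_dry
Q = 14.84 / 3.71
Q = 4.0

Q = 4.0


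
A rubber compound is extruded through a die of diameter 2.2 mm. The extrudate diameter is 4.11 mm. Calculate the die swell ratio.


Die swell ratio = D_extrudate / D_die
= 4.11 / 2.2
= 1.868

Die swell = 1.868


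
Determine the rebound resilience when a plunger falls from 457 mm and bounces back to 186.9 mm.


Resilience = h_rebound / h_drop * 100
= 186.9 / 457 * 100
= 40.9%

40.9%


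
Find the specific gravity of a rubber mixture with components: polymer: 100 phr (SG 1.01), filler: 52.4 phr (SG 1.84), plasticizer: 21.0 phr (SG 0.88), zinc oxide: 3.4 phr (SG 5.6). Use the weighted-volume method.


Sum of weights = 176.8
Volume contributions:
  polymer: 100/1.01 = 99.0099
  filler: 52.4/1.84 = 28.4783
  plasticizer: 21.0/0.88 = 23.8636
  zinc oxide: 3.4/5.6 = 0.6071
Sum of volumes = 151.9589
SG = 176.8 / 151.9589 = 1.163

SG = 1.163


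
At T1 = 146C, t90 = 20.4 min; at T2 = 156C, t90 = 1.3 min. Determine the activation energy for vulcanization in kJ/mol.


T1 = 419.15 K, T2 = 429.15 K
1/T1 - 1/T2 = 5.5593e-05
ln(t1/t2) = ln(20.4/1.3) = 2.7532
Ea = 8.314 * 2.7532 / 5.5593e-05 = 411738.7451 J/mol
Ea = 411.74 kJ/mol

411.74 kJ/mol


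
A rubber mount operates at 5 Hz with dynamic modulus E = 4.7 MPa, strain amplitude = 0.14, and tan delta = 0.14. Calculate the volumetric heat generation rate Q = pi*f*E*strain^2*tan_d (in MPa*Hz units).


Q = pi * f * E * strain^2 * tan_d
= pi * 5 * 4.7 * 0.14^2 * 0.14
= pi * 5 * 4.7 * 0.0196 * 0.14
= 0.2026

Q = 0.2026


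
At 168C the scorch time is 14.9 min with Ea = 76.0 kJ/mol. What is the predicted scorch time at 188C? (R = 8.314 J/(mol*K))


Convert temperatures: T1 = 168 + 273.15 = 441.15 K, T2 = 188 + 273.15 = 461.15 K
ts2_new = 14.9 * exp(76000 / 8.314 * (1/461.15 - 1/441.15))
1/T2 - 1/T1 = -9.8311e-05
ts2_new = 6.07 min

6.07 min


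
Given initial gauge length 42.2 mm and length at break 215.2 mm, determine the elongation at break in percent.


Elongation = (Lf - L0) / L0 * 100
= (215.2 - 42.2) / 42.2 * 100
= 173.0 / 42.2 * 100
= 410.0%

410.0%


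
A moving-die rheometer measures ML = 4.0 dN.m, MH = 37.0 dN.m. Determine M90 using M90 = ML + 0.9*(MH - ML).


M90 = ML + 0.9 * (MH - ML)
M90 = 4.0 + 0.9 * (37.0 - 4.0)
M90 = 4.0 + 0.9 * 33.0
M90 = 33.7 dN.m

33.7 dN.m


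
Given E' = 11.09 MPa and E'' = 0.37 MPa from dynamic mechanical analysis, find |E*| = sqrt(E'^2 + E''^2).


|E*| = sqrt(E'^2 + E''^2)
= sqrt(11.09^2 + 0.37^2)
= sqrt(122.9881 + 0.1369)
= 11.096 MPa

11.096 MPa


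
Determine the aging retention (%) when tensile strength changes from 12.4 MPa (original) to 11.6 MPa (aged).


Retention = aged / original * 100
= 11.6 / 12.4 * 100
= 93.5%

93.5%


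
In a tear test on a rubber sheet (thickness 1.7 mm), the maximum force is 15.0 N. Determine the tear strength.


Tear strength = force / thickness
= 15.0 / 1.7
= 8.82 N/mm

8.82 N/mm


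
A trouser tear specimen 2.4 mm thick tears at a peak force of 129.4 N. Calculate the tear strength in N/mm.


Tear strength = force / thickness
= 129.4 / 2.4
= 53.92 N/mm

53.92 N/mm


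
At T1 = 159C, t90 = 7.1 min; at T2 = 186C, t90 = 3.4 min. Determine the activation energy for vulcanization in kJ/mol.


T1 = 432.15 K, T2 = 459.15 K
1/T1 - 1/T2 = 1.3607e-04
ln(t1/t2) = ln(7.1/3.4) = 0.7363
Ea = 8.314 * 0.7363 / 1.3607e-04 = 44988.5066 J/mol
Ea = 44.99 kJ/mol

44.99 kJ/mol


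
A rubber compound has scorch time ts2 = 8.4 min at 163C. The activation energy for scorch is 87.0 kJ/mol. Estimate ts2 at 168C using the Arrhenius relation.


Convert temperatures: T1 = 163 + 273.15 = 436.15 K, T2 = 168 + 273.15 = 441.15 K
ts2_new = 8.4 * exp(87000 / 8.314 * (1/441.15 - 1/436.15))
1/T2 - 1/T1 = -2.5987e-05
ts2_new = 6.4 min

6.4 min


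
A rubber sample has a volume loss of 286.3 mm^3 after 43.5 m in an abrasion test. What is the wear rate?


Rate = volume_loss / distance
= 286.3 / 43.5
= 6.582 mm^3/m

6.582 mm^3/m


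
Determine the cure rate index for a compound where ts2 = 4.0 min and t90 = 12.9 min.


CRI = 100 / (t90 - ts2)
= 100 / (12.9 - 4.0)
= 100 / 8.9
= 11.24 min^-1

11.24 min^-1


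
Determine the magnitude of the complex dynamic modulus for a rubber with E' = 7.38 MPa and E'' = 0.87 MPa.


|E*| = sqrt(E'^2 + E''^2)
= sqrt(7.38^2 + 0.87^2)
= sqrt(54.4644 + 0.7569)
= 7.431 MPa

7.431 MPa


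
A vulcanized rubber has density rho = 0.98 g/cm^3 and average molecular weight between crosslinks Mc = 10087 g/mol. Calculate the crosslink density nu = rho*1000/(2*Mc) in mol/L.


nu = rho * 1000 / (2 * Mc)
nu = 0.98 * 1000 / (2 * 10087)
nu = 980.0 / 20174
nu = 0.0486 mol/L

0.0486 mol/L


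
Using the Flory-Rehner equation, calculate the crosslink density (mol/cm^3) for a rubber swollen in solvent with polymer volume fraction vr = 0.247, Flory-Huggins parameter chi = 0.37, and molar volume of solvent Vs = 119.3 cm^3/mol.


ln(1 - vr) = ln(1 - 0.247) = -0.2837
Numerator = -((-0.2837) + 0.247 + 0.37 * 0.247^2) = 0.0141
Denominator = 119.3 * (0.247^(1/3) - 0.247/2) = 60.1189
nu = 0.0141 / 60.1189 = 2.3481e-04 mol/cm^3

2.3481e-04 mol/cm^3


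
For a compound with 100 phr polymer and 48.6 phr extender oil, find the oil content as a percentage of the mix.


Oil % = oil / (100 + oil) * 100
= 48.6 / (100 + 48.6) * 100
= 48.6 / 148.6 * 100
= 32.71%

32.71%


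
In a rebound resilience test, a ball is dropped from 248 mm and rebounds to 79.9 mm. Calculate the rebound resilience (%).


Resilience = h_rebound / h_drop * 100
= 79.9 / 248 * 100
= 32.2%

32.2%


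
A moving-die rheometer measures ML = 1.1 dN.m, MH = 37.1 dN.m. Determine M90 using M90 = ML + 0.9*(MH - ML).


M90 = ML + 0.9 * (MH - ML)
M90 = 1.1 + 0.9 * (37.1 - 1.1)
M90 = 1.1 + 0.9 * 36.0
M90 = 33.5 dN.m

33.5 dN.m


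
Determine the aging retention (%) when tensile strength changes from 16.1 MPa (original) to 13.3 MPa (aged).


Retention = aged / original * 100
= 13.3 / 16.1 * 100
= 82.6%

82.6%


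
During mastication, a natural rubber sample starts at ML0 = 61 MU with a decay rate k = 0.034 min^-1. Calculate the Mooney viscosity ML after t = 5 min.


ML = ML0 * exp(-k * t)
ML = 61 * exp(-0.034 * 5)
ML = 61 * 0.8437
ML = 51.46 MU

51.46 MU


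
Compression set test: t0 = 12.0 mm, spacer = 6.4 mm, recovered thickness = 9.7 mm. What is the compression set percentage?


CS = (t0 - recovered) / (t0 - ts) * 100
= (12.0 - 9.7) / (12.0 - 6.4) * 100
= 2.3 / 5.6 * 100
= 41.1%

41.1%


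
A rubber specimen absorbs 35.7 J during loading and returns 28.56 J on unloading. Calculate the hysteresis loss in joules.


Hysteresis loss = loading - unloading
= 35.7 - 28.56
= 7.14 J

7.14 J


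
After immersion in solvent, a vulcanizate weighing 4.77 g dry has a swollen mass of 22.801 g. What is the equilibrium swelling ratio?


Q = W_swollen / W_dry
Q = 22.801 / 4.77
Q = 4.78

Q = 4.78


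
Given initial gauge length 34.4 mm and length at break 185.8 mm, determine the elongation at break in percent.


Elongation = (Lf - L0) / L0 * 100
= (185.8 - 34.4) / 34.4 * 100
= 151.4 / 34.4 * 100
= 440.1%

440.1%


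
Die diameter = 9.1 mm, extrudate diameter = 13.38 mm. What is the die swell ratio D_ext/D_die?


Die swell ratio = D_extrudate / D_die
= 13.38 / 9.1
= 1.47

Die swell = 1.47


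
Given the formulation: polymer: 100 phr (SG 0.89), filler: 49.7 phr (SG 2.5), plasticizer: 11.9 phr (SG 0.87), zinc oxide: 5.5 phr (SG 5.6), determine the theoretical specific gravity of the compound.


Sum of weights = 167.1
Volume contributions:
  polymer: 100/0.89 = 112.3596
  filler: 49.7/2.5 = 19.8800
  plasticizer: 11.9/0.87 = 13.6782
  zinc oxide: 5.5/5.6 = 0.9821
Sum of volumes = 146.8999
SG = 167.1 / 146.8999 = 1.138

SG = 1.138


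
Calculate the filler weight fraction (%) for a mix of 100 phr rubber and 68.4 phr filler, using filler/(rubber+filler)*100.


Filler % = filler / (rubber + filler) * 100
= 68.4 / (100 + 68.4) * 100
= 68.4 / 168.4 * 100
= 40.62%

40.62%


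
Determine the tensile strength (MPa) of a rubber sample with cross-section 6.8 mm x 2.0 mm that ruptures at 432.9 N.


Area = width * thickness = 6.8 * 2.0 = 13.6 mm^2
TS = force / area = 432.9 / 13.6 = 31.83 MPa

31.83 MPa


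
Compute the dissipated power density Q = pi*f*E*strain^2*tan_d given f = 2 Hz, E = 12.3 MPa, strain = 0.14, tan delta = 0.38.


Q = pi * f * E * strain^2 * tan_d
= pi * 2 * 12.3 * 0.14^2 * 0.38
= pi * 2 * 12.3 * 0.0196 * 0.38
= 0.5756

Q = 0.5756


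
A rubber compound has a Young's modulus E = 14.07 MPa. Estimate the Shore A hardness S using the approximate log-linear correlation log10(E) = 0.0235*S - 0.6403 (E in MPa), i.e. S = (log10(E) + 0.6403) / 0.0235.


log10(E) = 0.0235*S - 0.6403  =>  S = (log10(E) + 0.6403) / 0.0235
log10(14.07) = 1.148294
S = (1.148294 + 0.6403) / 0.0235 = 1.788594 / 0.0235
S = 76.1

Shore A = 76.1


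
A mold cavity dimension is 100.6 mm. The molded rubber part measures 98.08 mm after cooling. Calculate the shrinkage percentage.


Shrinkage = (mold - part) / mold * 100
= (100.6 - 98.08) / 100.6 * 100
= 2.52 / 100.6 * 100
= 2.5%

2.5%


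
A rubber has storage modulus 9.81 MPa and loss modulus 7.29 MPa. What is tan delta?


tan delta = E'' / E'
= 7.29 / 9.81
= 0.7431

tan delta = 0.7431


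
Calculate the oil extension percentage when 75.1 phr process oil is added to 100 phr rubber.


Oil % = oil / (100 + oil) * 100
= 75.1 / (100 + 75.1) * 100
= 75.1 / 175.1 * 100
= 42.89%

42.89%


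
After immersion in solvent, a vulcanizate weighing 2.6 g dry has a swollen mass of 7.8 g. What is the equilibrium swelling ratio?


Q = W_swollen / W_dry
Q = 7.8 / 2.6
Q = 3.0

Q = 3.0


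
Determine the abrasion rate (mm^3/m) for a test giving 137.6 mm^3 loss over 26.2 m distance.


Rate = volume_loss / distance
= 137.6 / 26.2
= 5.252 mm^3/m

5.252 mm^3/m


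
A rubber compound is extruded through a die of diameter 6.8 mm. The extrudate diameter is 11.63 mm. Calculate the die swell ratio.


Die swell ratio = D_extrudate / D_die
= 11.63 / 6.8
= 1.71

Die swell = 1.71


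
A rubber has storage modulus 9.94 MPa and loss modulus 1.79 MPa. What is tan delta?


tan delta = E'' / E'
= 1.79 / 9.94
= 0.1801

tan delta = 0.1801


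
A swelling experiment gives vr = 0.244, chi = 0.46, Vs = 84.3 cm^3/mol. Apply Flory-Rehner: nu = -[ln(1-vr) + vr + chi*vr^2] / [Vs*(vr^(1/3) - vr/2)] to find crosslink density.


ln(1 - vr) = ln(1 - 0.244) = -0.2797
Numerator = -((-0.2797) + 0.244 + 0.46 * 0.244^2) = 0.0083
Denominator = 84.3 * (0.244^(1/3) - 0.244/2) = 42.3928
nu = 0.0083 / 42.3928 = 1.9643e-04 mol/cm^3

1.9643e-04 mol/cm^3


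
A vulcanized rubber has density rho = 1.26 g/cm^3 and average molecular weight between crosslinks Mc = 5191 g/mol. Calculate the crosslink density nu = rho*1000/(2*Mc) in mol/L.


nu = rho * 1000 / (2 * Mc)
nu = 1.26 * 1000 / (2 * 5191)
nu = 1260.0 / 10382
nu = 0.1214 mol/L

0.1214 mol/L


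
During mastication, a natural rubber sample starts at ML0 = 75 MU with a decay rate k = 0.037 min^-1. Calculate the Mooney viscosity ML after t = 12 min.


ML = ML0 * exp(-k * t)
ML = 75 * exp(-0.037 * 12)
ML = 75 * 0.6415
ML = 48.11 MU

48.11 MU


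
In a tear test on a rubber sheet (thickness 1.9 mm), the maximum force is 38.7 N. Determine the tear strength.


Tear strength = force / thickness
= 38.7 / 1.9
= 20.37 N/mm

20.37 N/mm


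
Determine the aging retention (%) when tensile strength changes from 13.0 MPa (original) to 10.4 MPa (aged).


Retention = aged / original * 100
= 10.4 / 13.0 * 100
= 80.0%

80.0%


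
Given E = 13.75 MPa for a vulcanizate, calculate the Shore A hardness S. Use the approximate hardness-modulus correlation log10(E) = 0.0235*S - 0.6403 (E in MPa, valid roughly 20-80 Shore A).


log10(E) = 0.0235*S - 0.6403  =>  S = (log10(E) + 0.6403) / 0.0235
log10(13.75) = 1.138303
S = (1.138303 + 0.6403) / 0.0235 = 1.778603 / 0.0235
S = 75.7

Shore A = 75.7


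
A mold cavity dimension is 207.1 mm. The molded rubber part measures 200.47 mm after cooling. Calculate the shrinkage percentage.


Shrinkage = (mold - part) / mold * 100
= (207.1 - 200.47) / 207.1 * 100
= 6.63 / 207.1 * 100
= 3.2%

3.2%


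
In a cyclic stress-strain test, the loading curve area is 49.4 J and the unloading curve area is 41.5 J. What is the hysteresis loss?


Hysteresis loss = loading - unloading
= 49.4 - 41.5
= 7.9 J

7.9 J


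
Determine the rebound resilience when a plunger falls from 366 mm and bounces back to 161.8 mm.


Resilience = h_rebound / h_drop * 100
= 161.8 / 366 * 100
= 44.2%

44.2%


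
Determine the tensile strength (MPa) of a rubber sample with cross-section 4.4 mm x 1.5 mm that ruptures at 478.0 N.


Area = width * thickness = 4.4 * 1.5 = 6.6 mm^2
TS = force / area = 478.0 / 6.6 = 72.42 MPa

72.42 MPa


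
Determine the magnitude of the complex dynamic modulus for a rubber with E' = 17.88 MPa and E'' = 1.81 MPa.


|E*| = sqrt(E'^2 + E''^2)
= sqrt(17.88^2 + 1.81^2)
= sqrt(319.6944 + 3.2761)
= 17.971 MPa

17.971 MPa


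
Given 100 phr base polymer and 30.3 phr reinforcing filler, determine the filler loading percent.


Filler % = filler / (rubber + filler) * 100
= 30.3 / (100 + 30.3) * 100
= 30.3 / 130.3 * 100
= 23.25%

23.25%


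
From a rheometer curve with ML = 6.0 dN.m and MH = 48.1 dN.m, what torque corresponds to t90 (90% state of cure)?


M90 = ML + 0.9 * (MH - ML)
M90 = 6.0 + 0.9 * (48.1 - 6.0)
M90 = 6.0 + 0.9 * 42.1
M90 = 43.89 dN.m

43.89 dN.m


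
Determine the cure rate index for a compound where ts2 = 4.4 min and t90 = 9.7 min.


CRI = 100 / (t90 - ts2)
= 100 / (9.7 - 4.4)
= 100 / 5.3
= 18.87 min^-1

18.87 min^-1


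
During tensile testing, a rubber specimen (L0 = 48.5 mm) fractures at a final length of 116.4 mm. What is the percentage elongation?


Elongation = (Lf - L0) / L0 * 100
= (116.4 - 48.5) / 48.5 * 100
= 67.9 / 48.5 * 100
= 140.0%

140.0%


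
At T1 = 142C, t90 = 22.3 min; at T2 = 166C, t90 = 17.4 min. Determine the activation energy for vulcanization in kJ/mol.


T1 = 415.15 K, T2 = 439.15 K
1/T1 - 1/T2 = 1.3164e-04
ln(t1/t2) = ln(22.3/17.4) = 0.2481
Ea = 8.314 * 0.2481 / 1.3164e-04 = 15670.1194 J/mol
Ea = 15.67 kJ/mol

15.67 kJ/mol


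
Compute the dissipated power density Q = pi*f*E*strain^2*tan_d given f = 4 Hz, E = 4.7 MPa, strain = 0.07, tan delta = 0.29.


Q = pi * f * E * strain^2 * tan_d
= pi * 4 * 4.7 * 0.07^2 * 0.29
= pi * 4 * 4.7 * 0.0049 * 0.29
= 0.0839

Q = 0.0839


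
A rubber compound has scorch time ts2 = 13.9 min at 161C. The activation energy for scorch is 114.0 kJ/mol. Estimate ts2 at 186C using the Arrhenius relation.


Convert temperatures: T1 = 161 + 273.15 = 434.15 K, T2 = 186 + 273.15 = 459.15 K
ts2_new = 13.9 * exp(114000 / 8.314 * (1/459.15 - 1/434.15))
1/T2 - 1/T1 = -1.2541e-04
ts2_new = 2.49 min

2.49 min


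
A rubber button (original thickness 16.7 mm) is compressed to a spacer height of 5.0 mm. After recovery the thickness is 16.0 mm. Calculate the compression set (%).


CS = (t0 - recovered) / (t0 - ts) * 100
= (16.7 - 16.0) / (16.7 - 5.0) * 100
= 0.7 / 11.7 * 100
= 6.0%

6.0%


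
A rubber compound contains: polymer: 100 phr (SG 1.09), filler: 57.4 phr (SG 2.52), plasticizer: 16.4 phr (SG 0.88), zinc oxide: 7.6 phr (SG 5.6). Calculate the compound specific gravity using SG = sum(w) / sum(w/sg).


Sum of weights = 181.4
Volume contributions:
  polymer: 100/1.09 = 91.7431
  filler: 57.4/2.52 = 22.7778
  plasticizer: 16.4/0.88 = 18.6364
  zinc oxide: 7.6/5.6 = 1.3571
Sum of volumes = 134.5144
SG = 181.4 / 134.5144 = 1.349

SG = 1.349


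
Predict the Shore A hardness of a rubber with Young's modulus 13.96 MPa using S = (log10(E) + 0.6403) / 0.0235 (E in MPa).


log10(E) = 0.0235*S - 0.6403  =>  S = (log10(E) + 0.6403) / 0.0235
log10(13.96) = 1.144885
S = (1.144885 + 0.6403) / 0.0235 = 1.785185 / 0.0235
S = 76.0

Shore A = 76.0


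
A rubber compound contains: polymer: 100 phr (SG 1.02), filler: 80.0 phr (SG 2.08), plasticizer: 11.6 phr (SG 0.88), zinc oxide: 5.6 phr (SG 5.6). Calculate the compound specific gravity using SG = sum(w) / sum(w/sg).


Sum of weights = 197.2
Volume contributions:
  polymer: 100/1.02 = 98.0392
  filler: 80.0/2.08 = 38.4615
  plasticizer: 11.6/0.88 = 13.1818
  zinc oxide: 5.6/5.6 = 1.0000
Sum of volumes = 150.6826
SG = 197.2 / 150.6826 = 1.309

SG = 1.309


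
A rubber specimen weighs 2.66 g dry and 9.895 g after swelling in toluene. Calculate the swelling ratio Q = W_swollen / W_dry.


Q = W_swollen / W_dry
Q = 9.895 / 2.66
Q = 3.72

Q = 3.72


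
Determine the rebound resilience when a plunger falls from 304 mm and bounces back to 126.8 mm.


Resilience = h_rebound / h_drop * 100
= 126.8 / 304 * 100
= 41.7%

41.7%


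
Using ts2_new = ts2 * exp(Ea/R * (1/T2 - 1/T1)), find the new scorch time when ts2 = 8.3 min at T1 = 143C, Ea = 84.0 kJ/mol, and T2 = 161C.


Convert temperatures: T1 = 143 + 273.15 = 416.15 K, T2 = 161 + 273.15 = 434.15 K
ts2_new = 8.3 * exp(84000 / 8.314 * (1/434.15 - 1/416.15))
1/T2 - 1/T1 = -9.9628e-05
ts2_new = 3.03 min

3.03 min


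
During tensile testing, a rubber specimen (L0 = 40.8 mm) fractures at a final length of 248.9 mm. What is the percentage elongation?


Elongation = (Lf - L0) / L0 * 100
= (248.9 - 40.8) / 40.8 * 100
= 208.1 / 40.8 * 100
= 510.0%

510.0%


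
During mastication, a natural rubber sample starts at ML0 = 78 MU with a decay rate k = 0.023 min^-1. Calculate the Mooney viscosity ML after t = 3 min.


ML = ML0 * exp(-k * t)
ML = 78 * exp(-0.023 * 3)
ML = 78 * 0.9333
ML = 72.8 MU

72.8 MU


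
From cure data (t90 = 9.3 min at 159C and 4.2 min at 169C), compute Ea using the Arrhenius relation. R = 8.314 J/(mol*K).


T1 = 432.15 K, T2 = 442.15 K
1/T1 - 1/T2 = 5.2335e-05
ln(t1/t2) = ln(9.3/4.2) = 0.7949
Ea = 8.314 * 0.7949 / 5.2335e-05 = 126282.4461 J/mol
Ea = 126.28 kJ/mol

126.28 kJ/mol


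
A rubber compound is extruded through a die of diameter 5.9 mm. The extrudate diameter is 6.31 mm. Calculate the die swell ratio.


Die swell ratio = D_extrudate / D_die
= 6.31 / 5.9
= 1.069

Die swell = 1.069


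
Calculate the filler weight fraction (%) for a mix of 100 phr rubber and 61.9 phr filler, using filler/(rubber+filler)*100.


Filler % = filler / (rubber + filler) * 100
= 61.9 / (100 + 61.9) * 100
= 61.9 / 161.9 * 100
= 38.23%

38.23%


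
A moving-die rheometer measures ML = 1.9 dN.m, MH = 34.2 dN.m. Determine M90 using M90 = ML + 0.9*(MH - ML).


M90 = ML + 0.9 * (MH - ML)
M90 = 1.9 + 0.9 * (34.2 - 1.9)
M90 = 1.9 + 0.9 * 32.3
M90 = 30.97 dN.m

30.97 dN.m


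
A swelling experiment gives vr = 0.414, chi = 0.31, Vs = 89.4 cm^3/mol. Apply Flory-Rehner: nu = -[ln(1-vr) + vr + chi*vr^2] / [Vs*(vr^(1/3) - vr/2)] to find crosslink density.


ln(1 - vr) = ln(1 - 0.414) = -0.5344
Numerator = -((-0.5344) + 0.414 + 0.31 * 0.414^2) = 0.0673
Denominator = 89.4 * (0.414^(1/3) - 0.414/2) = 48.1244
nu = 0.0673 / 48.1244 = 0.0014 mol/cm^3

0.0014 mol/cm^3


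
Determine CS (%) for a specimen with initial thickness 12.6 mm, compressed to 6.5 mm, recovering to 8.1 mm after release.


CS = (t0 - recovered) / (t0 - ts) * 100
= (12.6 - 8.1) / (12.6 - 6.5) * 100
= 4.5 / 6.1 * 100
= 73.8%

73.8%


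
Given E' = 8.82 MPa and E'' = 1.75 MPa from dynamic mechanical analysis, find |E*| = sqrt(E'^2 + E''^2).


|E*| = sqrt(E'^2 + E''^2)
= sqrt(8.82^2 + 1.75^2)
= sqrt(77.7924 + 3.0625)
= 8.992 MPa

8.992 MPa


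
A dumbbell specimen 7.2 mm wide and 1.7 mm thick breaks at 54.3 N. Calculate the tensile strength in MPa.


Area = width * thickness = 7.2 * 1.7 = 12.24 mm^2
TS = force / area = 54.3 / 12.24 = 4.44 MPa

4.44 MPa


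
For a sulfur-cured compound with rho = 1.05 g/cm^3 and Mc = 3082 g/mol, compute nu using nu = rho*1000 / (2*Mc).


nu = rho * 1000 / (2 * Mc)
nu = 1.05 * 1000 / (2 * 3082)
nu = 1050.0 / 6164
nu = 0.1703 mol/L

0.1703 mol/L


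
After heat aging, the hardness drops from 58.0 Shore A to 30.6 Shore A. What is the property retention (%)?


Retention = aged / original * 100
= 30.6 / 58.0 * 100
= 52.8%

52.8%


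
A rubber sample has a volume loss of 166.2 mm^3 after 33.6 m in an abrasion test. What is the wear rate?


Rate = volume_loss / distance
= 166.2 / 33.6
= 4.946 mm^3/m

4.946 mm^3/m


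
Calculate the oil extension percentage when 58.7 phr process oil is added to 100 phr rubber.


Oil % = oil / (100 + oil) * 100
= 58.7 / (100 + 58.7) * 100
= 58.7 / 158.7 * 100
= 36.99%

36.99%


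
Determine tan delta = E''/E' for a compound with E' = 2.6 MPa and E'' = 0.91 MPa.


tan delta = E'' / E'
= 0.91 / 2.6
= 0.35

tan delta = 0.35


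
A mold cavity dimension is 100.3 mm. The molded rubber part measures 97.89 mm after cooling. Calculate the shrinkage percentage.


Shrinkage = (mold - part) / mold * 100
= (100.3 - 97.89) / 100.3 * 100
= 2.41 / 100.3 * 100
= 2.4%

2.4%


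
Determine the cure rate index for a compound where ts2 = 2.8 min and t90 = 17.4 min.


CRI = 100 / (t90 - ts2)
= 100 / (17.4 - 2.8)
= 100 / 14.6
= 6.85 min^-1

6.85 min^-1


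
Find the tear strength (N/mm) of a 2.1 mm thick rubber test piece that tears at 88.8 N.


Tear strength = force / thickness
= 88.8 / 2.1
= 42.29 N/mm

42.29 N/mm


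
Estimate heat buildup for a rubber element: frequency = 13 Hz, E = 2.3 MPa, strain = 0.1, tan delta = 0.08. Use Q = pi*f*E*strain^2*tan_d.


Q = pi * f * E * strain^2 * tan_d
= pi * 13 * 2.3 * 0.1^2 * 0.08
= pi * 13 * 2.3 * 0.0100 * 0.08
= 0.0751

Q = 0.0751


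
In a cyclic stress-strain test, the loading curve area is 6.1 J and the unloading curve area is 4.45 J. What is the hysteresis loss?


Hysteresis loss = loading - unloading
= 6.1 - 4.45
= 1.65 J

1.65 J


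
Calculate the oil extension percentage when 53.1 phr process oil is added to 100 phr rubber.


Oil % = oil / (100 + oil) * 100
= 53.1 / (100 + 53.1) * 100
= 53.1 / 153.1 * 100
= 34.68%

34.68%


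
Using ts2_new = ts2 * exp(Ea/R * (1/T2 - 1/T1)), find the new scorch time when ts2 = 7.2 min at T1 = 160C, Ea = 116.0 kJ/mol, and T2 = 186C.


Convert temperatures: T1 = 160 + 273.15 = 433.15 K, T2 = 186 + 273.15 = 459.15 K
ts2_new = 7.2 * exp(116000 / 8.314 * (1/459.15 - 1/433.15))
1/T2 - 1/T1 = -1.3073e-04
ts2_new = 1.16 min

1.16 min


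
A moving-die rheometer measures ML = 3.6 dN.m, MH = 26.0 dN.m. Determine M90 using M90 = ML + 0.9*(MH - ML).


M90 = ML + 0.9 * (MH - ML)
M90 = 3.6 + 0.9 * (26.0 - 3.6)
M90 = 3.6 + 0.9 * 22.4
M90 = 23.76 dN.m

23.76 dN.m


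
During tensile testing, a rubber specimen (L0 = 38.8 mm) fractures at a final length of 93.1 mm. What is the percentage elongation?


Elongation = (Lf - L0) / L0 * 100
= (93.1 - 38.8) / 38.8 * 100
= 54.3 / 38.8 * 100
= 139.9%

139.9%


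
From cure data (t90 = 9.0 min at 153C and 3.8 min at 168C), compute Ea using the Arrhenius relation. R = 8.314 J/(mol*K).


T1 = 426.15 K, T2 = 441.15 K
1/T1 - 1/T2 = 7.9789e-05
ln(t1/t2) = ln(9.0/3.8) = 0.8622
Ea = 8.314 * 0.8622 / 7.9789e-05 = 89843.6523 J/mol
Ea = 89.84 kJ/mol

89.84 kJ/mol


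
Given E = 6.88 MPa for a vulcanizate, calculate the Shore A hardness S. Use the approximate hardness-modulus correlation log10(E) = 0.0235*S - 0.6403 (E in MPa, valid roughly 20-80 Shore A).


log10(E) = 0.0235*S - 0.6403  =>  S = (log10(E) + 0.6403) / 0.0235
log10(6.88) = 0.837588
S = (0.837588 + 0.6403) / 0.0235 = 1.477888 / 0.0235
S = 62.9

Shore A = 62.9


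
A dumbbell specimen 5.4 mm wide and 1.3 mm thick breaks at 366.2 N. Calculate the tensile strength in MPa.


Area = width * thickness = 5.4 * 1.3 = 7.02 mm^2
TS = force / area = 366.2 / 7.02 = 52.17 MPa

52.17 MPa


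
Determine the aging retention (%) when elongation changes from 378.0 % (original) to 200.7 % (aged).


Retention = aged / original * 100
= 200.7 / 378.0 * 100
= 53.1%

53.1%


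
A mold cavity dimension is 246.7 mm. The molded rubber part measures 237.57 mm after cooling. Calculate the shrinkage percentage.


Shrinkage = (mold - part) / mold * 100
= (246.7 - 237.57) / 246.7 * 100
= 9.13 / 246.7 * 100
= 3.7%

3.7%


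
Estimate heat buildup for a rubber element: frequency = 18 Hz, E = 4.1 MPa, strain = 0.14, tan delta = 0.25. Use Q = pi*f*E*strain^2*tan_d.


Q = pi * f * E * strain^2 * tan_d
= pi * 18 * 4.1 * 0.14^2 * 0.25
= pi * 18 * 4.1 * 0.0196 * 0.25
= 1.1361

Q = 1.1361


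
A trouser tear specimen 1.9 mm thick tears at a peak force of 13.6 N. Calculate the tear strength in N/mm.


Tear strength = force / thickness
= 13.6 / 1.9
= 7.16 N/mm

7.16 N/mm


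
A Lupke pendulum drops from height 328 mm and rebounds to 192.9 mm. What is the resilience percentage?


Resilience = h_rebound / h_drop * 100
= 192.9 / 328 * 100
= 58.8%

58.8%


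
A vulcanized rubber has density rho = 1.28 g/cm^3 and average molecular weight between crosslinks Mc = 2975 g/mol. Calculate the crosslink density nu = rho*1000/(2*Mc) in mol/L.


nu = rho * 1000 / (2 * Mc)
nu = 1.28 * 1000 / (2 * 2975)
nu = 1280.0 / 5950
nu = 0.2151 mol/L

0.2151 mol/L


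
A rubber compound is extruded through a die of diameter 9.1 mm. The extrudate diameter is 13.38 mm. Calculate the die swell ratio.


Die swell ratio = D_extrudate / D_die
= 13.38 / 9.1
= 1.47

Die swell = 1.47


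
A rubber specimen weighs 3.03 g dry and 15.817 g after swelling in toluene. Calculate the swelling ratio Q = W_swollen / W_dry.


Q = W_swollen / W_dry
Q = 15.817 / 3.03
Q = 5.22

Q = 5.22


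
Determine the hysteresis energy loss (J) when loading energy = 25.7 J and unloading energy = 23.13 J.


Hysteresis loss = loading - unloading
= 25.7 - 23.13
= 2.57 J

2.57 J


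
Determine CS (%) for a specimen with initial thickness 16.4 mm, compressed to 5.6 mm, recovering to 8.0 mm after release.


CS = (t0 - recovered) / (t0 - ts) * 100
= (16.4 - 8.0) / (16.4 - 5.6) * 100
= 8.4 / 10.8 * 100
= 77.8%

77.8%


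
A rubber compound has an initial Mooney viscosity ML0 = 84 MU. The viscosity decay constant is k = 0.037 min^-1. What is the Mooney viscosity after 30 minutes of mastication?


ML = ML0 * exp(-k * t)
ML = 84 * exp(-0.037 * 30)
ML = 84 * 0.3296
ML = 27.68 MU

27.68 MU


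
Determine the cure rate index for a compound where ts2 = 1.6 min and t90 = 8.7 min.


CRI = 100 / (t90 - ts2)
= 100 / (8.7 - 1.6)
= 100 / 7.1
= 14.08 min^-1

14.08 min^-1


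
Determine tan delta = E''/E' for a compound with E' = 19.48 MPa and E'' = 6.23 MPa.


tan delta = E'' / E'
= 6.23 / 19.48
= 0.3198

tan delta = 0.3198


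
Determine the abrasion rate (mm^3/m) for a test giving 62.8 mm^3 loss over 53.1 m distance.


Rate = volume_loss / distance
= 62.8 / 53.1
= 1.183 mm^3/m

1.183 mm^3/m


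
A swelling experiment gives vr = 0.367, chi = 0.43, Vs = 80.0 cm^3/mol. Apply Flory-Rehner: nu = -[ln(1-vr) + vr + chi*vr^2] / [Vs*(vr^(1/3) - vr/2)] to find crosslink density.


ln(1 - vr) = ln(1 - 0.367) = -0.4573
Numerator = -((-0.4573) + 0.367 + 0.43 * 0.367^2) = 0.0324
Denominator = 80.0 * (0.367^(1/3) - 0.367/2) = 42.5968
nu = 0.0324 / 42.5968 = 7.5988e-04 mol/cm^3

7.5988e-04 mol/cm^3


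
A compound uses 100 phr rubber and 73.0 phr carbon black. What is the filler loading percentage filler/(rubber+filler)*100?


Filler % = filler / (rubber + filler) * 100
= 73.0 / (100 + 73.0) * 100
= 73.0 / 173.0 * 100
= 42.2%

42.2%


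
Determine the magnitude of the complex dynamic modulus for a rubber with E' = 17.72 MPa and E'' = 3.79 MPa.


|E*| = sqrt(E'^2 + E''^2)
= sqrt(17.72^2 + 3.79^2)
= sqrt(313.9984 + 14.3641)
= 18.121 MPa

18.121 MPa


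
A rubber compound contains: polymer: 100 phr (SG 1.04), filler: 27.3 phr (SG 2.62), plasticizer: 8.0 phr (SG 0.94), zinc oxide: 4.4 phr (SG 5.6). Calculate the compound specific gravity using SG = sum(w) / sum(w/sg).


Sum of weights = 139.7
Volume contributions:
  polymer: 100/1.04 = 96.1538
  filler: 27.3/2.62 = 10.4198
  plasticizer: 8.0/0.94 = 8.5106
  zinc oxide: 4.4/5.6 = 0.7857
Sum of volumes = 115.8700
SG = 139.7 / 115.8700 = 1.206

SG = 1.206


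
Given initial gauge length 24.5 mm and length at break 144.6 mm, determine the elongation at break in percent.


Elongation = (Lf - L0) / L0 * 100
= (144.6 - 24.5) / 24.5 * 100
= 120.1 / 24.5 * 100
= 490.2%

490.2%


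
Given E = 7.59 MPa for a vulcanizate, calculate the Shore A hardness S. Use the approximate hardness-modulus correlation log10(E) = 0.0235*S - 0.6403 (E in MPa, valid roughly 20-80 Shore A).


log10(E) = 0.0235*S - 0.6403  =>  S = (log10(E) + 0.6403) / 0.0235
log10(7.59) = 0.880242
S = (0.880242 + 0.6403) / 0.0235 = 1.520542 / 0.0235
S = 64.7

Shore A = 64.7


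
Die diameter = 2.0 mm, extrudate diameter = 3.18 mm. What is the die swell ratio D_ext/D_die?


Die swell ratio = D_extrudate / D_die
= 3.18 / 2.0
= 1.59

Die swell = 1.59


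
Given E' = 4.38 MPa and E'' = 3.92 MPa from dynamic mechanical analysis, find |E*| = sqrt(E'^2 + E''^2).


|E*| = sqrt(E'^2 + E''^2)
= sqrt(4.38^2 + 3.92^2)
= sqrt(19.1844 + 15.3664)
= 5.878 MPa

5.878 MPa


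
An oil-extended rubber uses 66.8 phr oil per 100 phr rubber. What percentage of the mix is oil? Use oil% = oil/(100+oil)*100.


Oil % = oil / (100 + oil) * 100
= 66.8 / (100 + 66.8) * 100
= 66.8 / 166.8 * 100
= 40.05%

40.05%


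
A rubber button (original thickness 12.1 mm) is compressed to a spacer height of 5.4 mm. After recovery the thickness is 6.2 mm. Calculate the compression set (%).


CS = (t0 - recovered) / (t0 - ts) * 100
= (12.1 - 6.2) / (12.1 - 5.4) * 100
= 5.9 / 6.7 * 100
= 88.1%

88.1%


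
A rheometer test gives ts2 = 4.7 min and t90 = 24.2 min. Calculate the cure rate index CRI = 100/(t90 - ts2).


CRI = 100 / (t90 - ts2)
= 100 / (24.2 - 4.7)
= 100 / 19.5
= 5.13 min^-1

5.13 min^-1


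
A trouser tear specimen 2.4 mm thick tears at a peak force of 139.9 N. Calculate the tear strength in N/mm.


Tear strength = force / thickness
= 139.9 / 2.4
= 58.29 N/mm

58.29 N/mm


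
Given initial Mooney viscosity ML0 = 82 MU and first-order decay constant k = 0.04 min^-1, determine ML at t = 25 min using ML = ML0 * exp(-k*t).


ML = ML0 * exp(-k * t)
ML = 82 * exp(-0.04 * 25)
ML = 82 * 0.3679
ML = 30.17 MU

30.17 MU


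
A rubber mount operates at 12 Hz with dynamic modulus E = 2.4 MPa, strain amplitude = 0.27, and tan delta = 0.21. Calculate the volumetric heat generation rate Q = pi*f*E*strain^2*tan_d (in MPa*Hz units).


Q = pi * f * E * strain^2 * tan_d
= pi * 12 * 2.4 * 0.27^2 * 0.21
= pi * 12 * 2.4 * 0.0729 * 0.21
= 1.3851

Q = 1.3851


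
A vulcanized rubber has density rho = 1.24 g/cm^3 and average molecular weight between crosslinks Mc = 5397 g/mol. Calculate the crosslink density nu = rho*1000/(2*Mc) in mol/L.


nu = rho * 1000 / (2 * Mc)
nu = 1.24 * 1000 / (2 * 5397)
nu = 1240.0 / 10794
nu = 0.1149 mol/L

0.1149 mol/L


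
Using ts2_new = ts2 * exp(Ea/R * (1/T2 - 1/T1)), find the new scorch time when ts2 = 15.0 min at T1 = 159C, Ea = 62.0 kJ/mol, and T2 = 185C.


Convert temperatures: T1 = 159 + 273.15 = 432.15 K, T2 = 185 + 273.15 = 458.15 K
ts2_new = 15.0 * exp(62000 / 8.314 * (1/458.15 - 1/432.15))
1/T2 - 1/T1 = -1.3132e-04
ts2_new = 5.63 min

5.63 min


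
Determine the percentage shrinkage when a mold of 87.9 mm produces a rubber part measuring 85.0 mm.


Shrinkage = (mold - part) / mold * 100
= (87.9 - 85.0) / 87.9 * 100
= 2.9 / 87.9 * 100
= 3.3%

3.3%


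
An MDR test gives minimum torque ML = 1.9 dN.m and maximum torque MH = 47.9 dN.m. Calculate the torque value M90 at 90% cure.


M90 = ML + 0.9 * (MH - ML)
M90 = 1.9 + 0.9 * (47.9 - 1.9)
M90 = 1.9 + 0.9 * 46.0
M90 = 43.3 dN.m

43.3 dN.m


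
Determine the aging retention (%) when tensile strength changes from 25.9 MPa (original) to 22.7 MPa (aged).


Retention = aged / original * 100
= 22.7 / 25.9 * 100
= 87.6%

87.6%


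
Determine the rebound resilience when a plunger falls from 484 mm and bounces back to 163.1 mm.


Resilience = h_rebound / h_drop * 100
= 163.1 / 484 * 100
= 33.7%

33.7%


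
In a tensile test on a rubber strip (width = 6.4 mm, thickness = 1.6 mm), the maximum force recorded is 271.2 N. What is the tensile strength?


Area = width * thickness = 6.4 * 1.6 = 10.24 mm^2
TS = force / area = 271.2 / 10.24 = 26.48 MPa

26.48 MPa


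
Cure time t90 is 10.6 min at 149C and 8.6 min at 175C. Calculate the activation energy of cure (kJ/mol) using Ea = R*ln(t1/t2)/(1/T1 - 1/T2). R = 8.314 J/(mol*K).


T1 = 422.15 K, T2 = 448.15 K
1/T1 - 1/T2 = 1.3743e-04
ln(t1/t2) = ln(10.6/8.6) = 0.2091
Ea = 8.314 * 0.2091 / 1.3743e-04 = 12649.2234 J/mol
Ea = 12.65 kJ/mol

12.65 kJ/mol


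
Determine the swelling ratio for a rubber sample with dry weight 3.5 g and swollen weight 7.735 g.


Q = W_swollen / W_dry
Q = 7.735 / 3.5
Q = 2.21

Q = 2.21


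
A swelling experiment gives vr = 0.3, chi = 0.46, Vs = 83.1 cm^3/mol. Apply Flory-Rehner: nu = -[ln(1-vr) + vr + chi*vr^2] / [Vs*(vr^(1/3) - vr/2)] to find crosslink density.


ln(1 - vr) = ln(1 - 0.3) = -0.3567
Numerator = -((-0.3567) + 0.3 + 0.46 * 0.3^2) = 0.0153
Denominator = 83.1 * (0.3^(1/3) - 0.3/2) = 43.1649
nu = 0.0153 / 43.1649 = 3.5387e-04 mol/cm^3

3.5387e-04 mol/cm^3


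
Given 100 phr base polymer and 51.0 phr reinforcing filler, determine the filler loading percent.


Filler % = filler / (rubber + filler) * 100
= 51.0 / (100 + 51.0) * 100
= 51.0 / 151.0 * 100
= 33.77%

33.77%


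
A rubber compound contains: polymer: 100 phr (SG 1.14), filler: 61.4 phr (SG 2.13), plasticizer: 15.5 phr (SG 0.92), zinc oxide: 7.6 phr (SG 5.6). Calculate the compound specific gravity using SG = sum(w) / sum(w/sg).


Sum of weights = 184.5
Volume contributions:
  polymer: 100/1.14 = 87.7193
  filler: 61.4/2.13 = 28.8263
  plasticizer: 15.5/0.92 = 16.8478
  zinc oxide: 7.6/5.6 = 1.3571
Sum of volumes = 134.7506
SG = 184.5 / 134.7506 = 1.369

SG = 1.369


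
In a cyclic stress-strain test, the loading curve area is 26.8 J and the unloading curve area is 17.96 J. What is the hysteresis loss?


Hysteresis loss = loading - unloading
= 26.8 - 17.96
= 8.84 J

8.84 J


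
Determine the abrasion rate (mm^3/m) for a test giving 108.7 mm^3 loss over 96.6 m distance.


Rate = volume_loss / distance
= 108.7 / 96.6
= 1.125 mm^3/m

1.125 mm^3/m


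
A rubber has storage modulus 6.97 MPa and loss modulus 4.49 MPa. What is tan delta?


tan delta = E'' / E'
= 4.49 / 6.97
= 0.6442

tan delta = 0.6442


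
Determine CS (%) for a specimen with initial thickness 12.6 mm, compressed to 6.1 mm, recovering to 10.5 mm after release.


CS = (t0 - recovered) / (t0 - ts) * 100
= (12.6 - 10.5) / (12.6 - 6.1) * 100
= 2.1 / 6.5 * 100
= 32.3%

32.3%


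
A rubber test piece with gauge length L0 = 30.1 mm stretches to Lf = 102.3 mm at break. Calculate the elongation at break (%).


Elongation = (Lf - L0) / L0 * 100
= (102.3 - 30.1) / 30.1 * 100
= 72.2 / 30.1 * 100
= 239.9%

239.9%


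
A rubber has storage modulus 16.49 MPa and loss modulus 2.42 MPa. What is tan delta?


tan delta = E'' / E'
= 2.42 / 16.49
= 0.1468

tan delta = 0.1468


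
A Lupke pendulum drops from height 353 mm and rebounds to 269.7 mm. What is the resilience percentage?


Resilience = h_rebound / h_drop * 100
= 269.7 / 353 * 100
= 76.4%

76.4%


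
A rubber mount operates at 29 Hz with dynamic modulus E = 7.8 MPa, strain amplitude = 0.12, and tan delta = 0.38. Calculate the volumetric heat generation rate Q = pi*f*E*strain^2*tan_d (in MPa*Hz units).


Q = pi * f * E * strain^2 * tan_d
= pi * 29 * 7.8 * 0.12^2 * 0.38
= pi * 29 * 7.8 * 0.0144 * 0.38
= 3.8886

Q = 3.8886


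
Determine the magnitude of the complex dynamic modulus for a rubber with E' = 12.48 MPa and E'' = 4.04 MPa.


|E*| = sqrt(E'^2 + E''^2)
= sqrt(12.48^2 + 4.04^2)
= sqrt(155.7504 + 16.3216)
= 13.118 MPa

13.118 MPa


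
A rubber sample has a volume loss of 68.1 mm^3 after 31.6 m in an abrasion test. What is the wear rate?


Rate = volume_loss / distance
= 68.1 / 31.6
= 2.155 mm^3/m

2.155 mm^3/m


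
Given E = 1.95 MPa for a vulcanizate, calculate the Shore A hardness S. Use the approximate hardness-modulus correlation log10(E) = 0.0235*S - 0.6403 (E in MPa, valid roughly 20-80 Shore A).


log10(E) = 0.0235*S - 0.6403  =>  S = (log10(E) + 0.6403) / 0.0235
log10(1.95) = 0.290035
S = (0.290035 + 0.6403) / 0.0235 = 0.930335 / 0.0235
S = 39.6

Shore A = 39.6


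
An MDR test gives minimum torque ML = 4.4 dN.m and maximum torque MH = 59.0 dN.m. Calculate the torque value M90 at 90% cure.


M90 = ML + 0.9 * (MH - ML)
M90 = 4.4 + 0.9 * (59.0 - 4.4)
M90 = 4.4 + 0.9 * 54.6
M90 = 53.54 dN.m

53.54 dN.m


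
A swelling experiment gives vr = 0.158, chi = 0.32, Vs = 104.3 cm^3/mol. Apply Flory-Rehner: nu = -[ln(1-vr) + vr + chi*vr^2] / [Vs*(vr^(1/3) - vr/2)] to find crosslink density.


ln(1 - vr) = ln(1 - 0.158) = -0.1720
Numerator = -((-0.1720) + 0.158 + 0.32 * 0.158^2) = 0.0060
Denominator = 104.3 * (0.158^(1/3) - 0.158/2) = 48.1461
nu = 0.0060 / 48.1461 = 1.2435e-04 mol/cm^3

1.2435e-04 mol/cm^3
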